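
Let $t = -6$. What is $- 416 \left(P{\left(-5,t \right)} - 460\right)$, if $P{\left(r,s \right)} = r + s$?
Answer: $195936$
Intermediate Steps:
$- 416 \left(P{\left(-5,t \right)} - 460\right) = - 416 \left(\left(-5 - 6\right) - 460\right) = - 416 \left(-11 - 460\right) = \left(-416\right) \left(-471\right) = 195936$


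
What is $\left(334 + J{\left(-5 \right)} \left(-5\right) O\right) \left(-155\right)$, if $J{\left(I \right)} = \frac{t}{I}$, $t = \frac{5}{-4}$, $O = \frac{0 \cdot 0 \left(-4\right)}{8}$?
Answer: $-51770$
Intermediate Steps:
$O = 0$ ($O = 0 \left(-4\right) \frac{1}{8} = 0 \cdot \frac{1}{8} = 0$)
$t = - \frac{5}{4}$ ($t = 5 \left(- \frac{1}{4}\right) = - \frac{5}{4} \approx -1.25$)
$J{\left(I \right)} = - \frac{5}{4 I}$
$\left(334 + J{\left(-5 \right)} \left(-5\right) O\right) \left(-155\right) = \left(334 + - \frac{5}{4 \left(-5\right)} \left(-5\right) 0\right) \left(-155\right) = \left(334 + \left(- \frac{5}{4}\right) \left(- \frac{1}{5}\right) \left(-5\right) 0\right) \left(-155\right) = \left(334 + \frac{1}{4} \left(-5\right) 0\right) \left(-155\right) = \left(334 - 0\right) \left(-155\right) = \left(334 + 0\right) \left(-155\right) = 334 \left(-155\right) = -51770$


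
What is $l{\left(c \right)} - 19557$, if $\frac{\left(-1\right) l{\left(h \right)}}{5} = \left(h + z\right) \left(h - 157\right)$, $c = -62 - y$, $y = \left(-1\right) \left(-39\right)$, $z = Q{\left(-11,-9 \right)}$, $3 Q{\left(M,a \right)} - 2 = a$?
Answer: $-152857$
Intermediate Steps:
$Q{\left(M,a \right)} = \frac{2}{3} + \frac{a}{3}$
$z = - \frac{7}{3}$ ($z = \frac{2}{3} + \frac{1}{3} \left(-9\right) = \frac{2}{3} - 3 = - \frac{7}{3} \approx -2.3333$)
$y = 39$
$c = -101$ ($c = -62 - 39 = -101$)
$l{\left(h \right)} = - 5 \left(-157 + h\right) \left(- \frac{7}{3} + h\right)$ ($l{\left(h \right)} = - 5 \left(h - \frac{7}{3}\right) \left(h - 157\right) = - 5 \left(- \frac{7}{3} + h\right) \left(-157 + h\right) = - 5 \left(-157 + h\right) \left(- \frac{7}{3} + h\right)$)
$l{\left(c \right)} - 19557 = \left(- \frac{5495}{3} - 5 \left(-101\right)^{2} + \frac{2390}{3} \left(-101\right)\right) - 19557 = \left(- \frac{5495}{3} - 51005 - \frac{241390}{3}\right) - 19557 = -133300 - 19557 = -152857$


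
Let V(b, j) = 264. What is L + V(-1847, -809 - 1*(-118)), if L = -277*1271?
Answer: -351803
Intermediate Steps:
L = -352067
L + V(-1847, -809 - 1*(-118)) = -352067 + 264 = -351803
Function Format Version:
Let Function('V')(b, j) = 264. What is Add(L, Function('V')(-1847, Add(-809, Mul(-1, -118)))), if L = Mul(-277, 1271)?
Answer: -351803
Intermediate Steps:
L = -352067
Add(L, Function('V')(-1847, Add(-809, Mul(-1, -118)))) = Add(-352067, 264) = -351803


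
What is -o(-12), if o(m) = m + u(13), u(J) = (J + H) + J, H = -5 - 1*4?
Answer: -5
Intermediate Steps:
H = -9 (H = -5 - 4 = -9)
u(J) = -9 + 2*J (u(J) = (J - 9) + J = (-9 + J) + J = -9 + 2*J)
o(m) = 17 + m (o(m) = m + (-9 + 2*13) = m + (-9 + 26) = m + 17 = 17 + m)
-o(-12) = -(17 - 12) = -1*5 = -5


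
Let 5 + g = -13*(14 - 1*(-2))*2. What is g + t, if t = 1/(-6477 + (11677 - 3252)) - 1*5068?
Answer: -10692571/1948 ≈ -5489.0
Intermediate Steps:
t = -9872463/1948 (t = 1/(-6477 + 8425) - 5068 = 1/1948 - 5068 = -9872463/1948 ≈ -5068.0)
g = -421 (g = -5 - 13*(14 - 1*(-2))*2 = -5 - 13*(14 + 2)*2 = -5 - 13*16*2 = -5 - 208*2 = -5 - 416 = -421)
g + t = -421 - 9872463/1948 = -10692571/1948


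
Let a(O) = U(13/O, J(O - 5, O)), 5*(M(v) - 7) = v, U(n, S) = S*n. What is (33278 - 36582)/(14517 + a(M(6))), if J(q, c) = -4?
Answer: -19352/84991 ≈ -0.22769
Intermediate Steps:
M(v) = 7 + v/5
a(O) = -52/O
(33278 - 36582)/(14517 + a(M(6))) = (33278 - 36582)/(14517 - 52/(7 + (1/5)*6)) = -3304/(14517 - 52/(7 + 6/5)) = -3304/(14517 - 52/41/5) = -3304/(14517 - 52*5/41) = -3304/(14517 - 260/41) = -3304/594937/41 = -3304*41/594937 = -19352/84991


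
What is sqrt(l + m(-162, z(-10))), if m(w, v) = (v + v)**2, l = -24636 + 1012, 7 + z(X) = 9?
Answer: 2*I*sqrt(5902) ≈ 153.65*I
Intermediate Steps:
z(X) = 2 (z(X) = -7 + 9 = 2)
l = -23624
m(w, v) = 4*v**2 (m(w, v) = (2*v)**2 = 4*v**2)
sqrt(l + m(-162, z(-10))) = sqrt(-23624 + 4*2**2) = sqrt(-23624 + 4*4) = sqrt(-23624 + 16) = sqrt(-23608) = 2*I*sqrt(5902)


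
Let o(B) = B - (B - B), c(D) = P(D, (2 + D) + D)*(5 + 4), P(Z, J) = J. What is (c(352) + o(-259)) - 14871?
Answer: -8776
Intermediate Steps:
c(D) = 18 + 18*D (c(D) = ((2 + D) + D)*(5 + 4) = (2 + 2*D)*9 = 18 + 18*D)
o(B) = B (o(B) = B - 1*0 = B + 0 = B)
(c(352) + o(-259)) - 14871 = ((18 + 18*352) - 259) - 14871 = ((18 + 6336) - 259) - 14871 = (6354 - 259) - 14871 = 6095 - 14871 = -8776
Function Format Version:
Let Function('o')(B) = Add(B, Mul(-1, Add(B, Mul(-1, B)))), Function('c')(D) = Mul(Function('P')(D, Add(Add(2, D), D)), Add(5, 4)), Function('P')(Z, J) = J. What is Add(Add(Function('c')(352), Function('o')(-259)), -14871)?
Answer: -8776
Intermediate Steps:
Function('c')(D) = Add(18, Mul(18, D)) (Function('c')(D) = Mul(Add(Add(2, D), D), Add(5, 4)) = Mul(Add(2, Mul(2, D)), 9) = Add(18, Mul(18, D)))
Function('o')(B) = B (Function('o')(B) = Add(B, Mul(-1, 0)) = Add(B, 0) = B)
Add(Add(Function('c')(352), Function('o')(-259)), -14871) = Add(Add(Add(18, Mul(18, 352)), -259), -14871) = Add(Add(Add(18, 6336), -259), -14871) = Add(Add(6354, -259), -14871) = Add(6095, -14871) = -8776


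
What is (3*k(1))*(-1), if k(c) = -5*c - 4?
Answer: 27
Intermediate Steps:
k(c) = -4 - 5*c
(3*k(1))*(-1) = (3*(-4 - 5*1))*(-1) = (3*(-4 - 5))*(-1) = (3*(-9))*(-1) = -27*(-1) = 27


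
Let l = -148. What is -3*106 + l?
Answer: -466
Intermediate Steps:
-3*106 + l = -3*106 - 148 = -318 - 148 = -466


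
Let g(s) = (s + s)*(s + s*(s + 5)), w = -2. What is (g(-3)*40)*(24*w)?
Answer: -103680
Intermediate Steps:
g(s) = 2*s*(s + s*(5 + s)) (g(s) = (2*s)*(s + s*(5 + s)) = 2*s*(s + s*(5 + s)))
(g(-3)*40)*(24*w) = ((2*(-3)²*(6 - 3))*40)*(24*(-2)) = ((2*9*3)*40)*(-48) = (54*40)*(-48) = 2160*(-48) = -103680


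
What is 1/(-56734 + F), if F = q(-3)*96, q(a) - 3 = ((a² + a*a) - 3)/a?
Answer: -1/56926 ≈ -1.7567e-5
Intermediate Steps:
q(a) = 3 + (-3 + 2*a²)/a (q(a) = 3 + ((a² + a*a) - 3)/a = 3 + ((a² + a²) - 3)/a = 3 + (2*a² - 3)/a = 3 + (-3 + 2*a²)/a)
F = -192 (F = (3 - 3/(-3) + 2*(-3))*96 = (3 - 3*(-⅓) - 6)*96 = (3 + 1 - 6)*96 = -2*96 = -192)
1/(-56734 + F) = 1/(-56734 - 192) = 1/(-56926) = -1/56926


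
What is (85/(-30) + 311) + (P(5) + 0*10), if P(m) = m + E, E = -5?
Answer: 1849/6 ≈ 308.17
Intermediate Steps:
P(m) = -5 + m (P(m) = m - 5 = -5 + m)
(85/(-30) + 311) + (P(5) + 0*10) = (85/(-30) + 311) + ((-5 + 5) + 0*10) = (85*(-1/30) + 311) + (0 + 0) = (-17/6 + 311) + 0 = 1849/6 + 0 = 1849/6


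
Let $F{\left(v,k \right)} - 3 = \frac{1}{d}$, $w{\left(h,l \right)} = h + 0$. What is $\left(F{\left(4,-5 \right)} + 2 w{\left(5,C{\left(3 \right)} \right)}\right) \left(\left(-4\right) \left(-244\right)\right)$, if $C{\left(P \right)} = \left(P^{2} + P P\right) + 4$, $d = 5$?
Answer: $\frac{64416}{5} \approx 12883.0$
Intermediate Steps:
$C{\left(P \right)} = 4 + 2 P^{2}$ ($C{\left(P \right)} = \left(P^{2} + P^{2}\right) + 4 = 2 P^{2} + 4 = 4 + 2 P^{2}$)
$w{\left(h,l \right)} = h$
$F{\left(v,k \right)} = \frac{16}{5}$ ($F{\left(v,k \right)} = 3 + \frac{1}{5} = \frac{16}{5}$)
$\left(F{\left(4,-5 \right)} + 2 w{\left(5,C{\left(3 \right)} \right)}\right) \left(\left(-4\right) \left(-244\right)\right) = \left(\frac{16}{5} + 2 \cdot 5\right) \left(\left(-4\right) \left(-244\right)\right) = \left(\frac{16}{5} + 10\right) 976 = \frac{66}{5} \cdot 976 = \frac{64416}{5}$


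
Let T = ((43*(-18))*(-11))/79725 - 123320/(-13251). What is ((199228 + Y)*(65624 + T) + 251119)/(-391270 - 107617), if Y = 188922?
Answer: -51264029524947905/1003889855733 ≈ -51065.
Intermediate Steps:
T = 3314835338/352145325 (T = -774*(-11)*(1/79725) - 123320*(-1/13251) = 8514*(1/79725) + 123320/13251 = 2838/26575 + 123320/13251 = 3314835338/352145325 ≈ 9.4133)
((199228 + Y)*(65624 + T) + 251119)/(-391270 - 107617) = ((199228 + 188922)*(65624 + 3314835338/352145325) + 251119)/(-391270 - 107617) = (388150*(23112499643138/352145325) + 251119)/(-498887) = (51263524208480084/2012259 + 251119)*(-1/498887) = (51264029524947905/2012259)*(-1/498887) = -51264029524947905/1003889855733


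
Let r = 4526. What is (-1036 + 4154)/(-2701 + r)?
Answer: 3118/1825 ≈ 1.7085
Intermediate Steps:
(-1036 + 4154)/(-2701 + r) = (-1036 + 4154)/(-2701 + 4526) = 3118/1825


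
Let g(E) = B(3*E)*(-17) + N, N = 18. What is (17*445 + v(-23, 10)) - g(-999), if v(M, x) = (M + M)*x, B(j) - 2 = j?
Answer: -43828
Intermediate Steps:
B(j) = 2 + j
v(M, x) = 2*M*x (v(M, x) = (2*M)*x = 2*M*x)
g(E) = -16 - 51*E (g(E) = (2 + 3*E)*(-17) + 18 = (-34 - 51*E) + 18 = -16 - 51*E)
(17*445 + v(-23, 10)) - g(-999) = (17*445 + 2*(-23)*10) - (-16 - 51*(-999)) = (7565 - 460) - (-16 + 50949) = 7105 - 1*50933 = 7105 - 50933 = -43828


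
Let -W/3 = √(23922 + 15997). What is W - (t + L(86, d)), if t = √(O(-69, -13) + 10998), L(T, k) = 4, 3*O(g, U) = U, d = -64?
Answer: -4 - 3*√39919 - √98943/3 ≈ -708.24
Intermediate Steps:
O(g, U) = U/3
t = √98943/3 (t = √((⅓)*(-13) + 10998) = √(-13/3 + 10998) = √(32981/3) = √98943/3 ≈ 104.85)
W = -3*√39919 (W = -3*√(23922 + 15997) = -3*√39919 ≈ -599.39)
W - (t + L(86, d)) = -3*√39919 - (√98943/3 + 4) = -3*√39919 - (4 + √98943/3) = -3*√39919 + (-4 - √98943/3) = -4 - 3*√39919 - √98943/3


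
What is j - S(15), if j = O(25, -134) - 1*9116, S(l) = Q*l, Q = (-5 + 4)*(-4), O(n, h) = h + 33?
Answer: -9277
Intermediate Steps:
O(n, h) = 33 + h
Q = 4 (Q = -1*(-4) = 4)
S(l) = 4*l
j = -9217 (j = (33 - 134) - 1*9116 = -101 - 9116 = -9217)
j - S(15) = -9217 - 4*15 = -9217 - 1*60 = -9217 - 60 = -9277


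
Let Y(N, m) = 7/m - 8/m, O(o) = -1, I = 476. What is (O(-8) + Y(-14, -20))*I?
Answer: -2261/5 ≈ -452.20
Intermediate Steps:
Y(N, m) = -1/m
(O(-8) + Y(-14, -20))*I = (-1 - 1/(-20))*476 = (-1 - 1*(-1/20))*476 = (-1 + 1/20)*476 = -19/20*476 = -2261/5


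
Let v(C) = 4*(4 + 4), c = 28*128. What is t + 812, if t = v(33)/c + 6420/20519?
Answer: 1866819495/2298128 ≈ 812.32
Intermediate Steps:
c = 3584
v(C) = 32 (v(C) = 4*8 = 32)
t = 739559/2298128 (t = 32/3584 + 6420/20519 = 32*(1/3584) + 6420*(1/20519) = 1/112 + 6420/20519 = 739559/2298128 ≈ 0.32181)
t + 812 = 739559/2298128 + 812 = 1866819495/2298128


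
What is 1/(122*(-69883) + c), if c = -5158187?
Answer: -1/13683913 ≈ -7.3078e-8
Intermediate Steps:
1/(122*(-69883) + c) = 1/(122*(-69883) - 5158187) = 1/(-8525726 - 5158187) = 1/(-13683913) = -1/13683913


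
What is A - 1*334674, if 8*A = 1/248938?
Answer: -666504609695/1991504 ≈ -3.3467e+5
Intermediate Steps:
A = 1/1991504 (A = (⅛)/248938 = (⅛)*(1/248938) = 1/1991504 ≈ 5.0213e-7)
A - 1*334674 = 1/1991504 - 1*334674 = 1/1991504 - 334674 = -666504609695/1991504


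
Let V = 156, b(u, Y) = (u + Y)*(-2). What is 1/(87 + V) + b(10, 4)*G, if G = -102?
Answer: 694009/243 ≈ 2856.0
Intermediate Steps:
b(u, Y) = -2*Y - 2*u (b(u, Y) = (Y + u)*(-2) = -2*Y - 2*u)
1/(87 + V) + b(10, 4)*G = 1/(87 + 156) + (-2*4 - 2*10)*(-102) = 1/243 + (-8 - 20)*(-102) = 1/243 - 28*(-102) = 1/243 + 2856 = 694009/243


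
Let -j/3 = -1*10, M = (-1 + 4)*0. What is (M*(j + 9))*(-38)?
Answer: 0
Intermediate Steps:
M = 0 (M = 3*0 = 0)
j = 30 (j = -(-3)*10 = -3*(-10) = 30)
(M*(j + 9))*(-38) = (0*(30 + 9))*(-38) = (0*39)*(-38) = 0*(-38) = 0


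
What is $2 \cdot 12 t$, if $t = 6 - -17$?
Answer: $552$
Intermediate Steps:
$t = 23$ ($t = 6 + 17 = 23$)
$2 \cdot 12 t = 2 \cdot 12 \cdot 23 = 24 \cdot 23 = 552$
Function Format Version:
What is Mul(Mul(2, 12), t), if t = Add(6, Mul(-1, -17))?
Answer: 552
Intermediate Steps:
t = 23 (t = Add(6, 17) = 23)
Mul(Mul(2, 12), t) = Mul(Mul(2, 12), 23) = Mul(24, 23) = 552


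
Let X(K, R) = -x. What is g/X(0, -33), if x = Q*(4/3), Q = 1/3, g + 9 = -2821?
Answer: 12735/2 ≈ 6367.5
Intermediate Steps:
g = -2830 (g = -9 - 2821 = -2830)
Q = ⅓ ≈ 0.33333
x = 4/9 (x = (4/3)/3 = (4*(⅓))/3 = (⅓)*(4/3) = 4/9 ≈ 0.44444)
X(K, R) = -4/9 (X(K, R) = -1*4/9 = -4/9)
g/X(0, -33) = -2830/(-4/9) = -2830*(-9/4) = 12735/2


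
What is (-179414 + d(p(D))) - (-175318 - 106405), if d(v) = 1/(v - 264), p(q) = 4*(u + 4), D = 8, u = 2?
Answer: 24554159/240 ≈ 1.0231e+5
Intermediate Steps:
p(q) = 24 (p(q) = 4*(2 + 4) = 4*6 = 24)
d(v) = 1/(-264 + v)
(-179414 + d(p(D))) - (-175318 - 106405) = (-179414 + 1/(-264 + 24)) - (-175318 - 106405) = (-179414 + 1/(-240)) - 1*(-281723) = (-179414 - 1/240) + 281723 = -43059361/240 + 281723 = 24554159/240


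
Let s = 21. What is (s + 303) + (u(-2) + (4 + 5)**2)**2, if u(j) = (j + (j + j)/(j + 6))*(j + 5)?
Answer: 5508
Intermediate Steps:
u(j) = (5 + j)*(j + 2*j/(6 + j)) (u(j) = (j + (2*j)/(6 + j))*(5 + j) = (j + 2*j/(6 + j))*(5 + j) = (5 + j)*(j + 2*j/(6 + j)))
(s + 303) + (u(-2) + (4 + 5)**2)**2 = (21 + 303) + (-2*(40 + (-2)**2 + 13*(-2))/(6 - 2) + (4 + 5)**2)**2 = 324 + (-2*(40 + 4 - 26)/4 + 9**2)**2 = 324 + (-2*1/4*18 + 81)**2 = 324 + (-9 + 81)**2 = 324 + 72**2 = 324 + 5184 = 5508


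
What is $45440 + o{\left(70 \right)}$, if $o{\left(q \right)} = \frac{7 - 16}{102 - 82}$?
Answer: $\frac{908791}{20} \approx 45440.0$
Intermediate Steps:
$o{\left(q \right)} = - \frac{9}{20}$
$45440 + o{\left(70 \right)} = 45440 - \frac{9}{20} = \frac{908791}{20}$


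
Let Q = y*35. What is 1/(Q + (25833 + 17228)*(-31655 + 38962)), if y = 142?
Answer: 1/314651697 ≈ 3.1781e-9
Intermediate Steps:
Q = 4970 (Q = 142*35 = 4970)
1/(Q + (25833 + 17228)*(-31655 + 38962)) = 1/(4970 + (25833 + 17228)*(-31655 + 38962)) = 1/(4970 + 43061*7307) = 1/(4970 + 314646727) = 1/314651697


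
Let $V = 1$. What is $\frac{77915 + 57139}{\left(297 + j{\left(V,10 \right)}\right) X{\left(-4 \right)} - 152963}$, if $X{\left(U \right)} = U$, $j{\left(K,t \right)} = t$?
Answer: $- \frac{45018}{51397} \approx -0.87589$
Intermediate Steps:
$\frac{77915 + 57139}{\left(297 + j{\left(V,10 \right)}\right) X{\left(-4 \right)} - 152963} = \frac{77915 + 57139}{\left(297 + 10\right) \left(-4\right) - 152963} = \frac{135054}{307 \left(-4\right) - 152963} = \frac{135054}{-1228 - 152963} = \frac{135054}{-154191} = 135054 \left(- \frac{1}{154191}\right) = - \frac{45018}{51397}$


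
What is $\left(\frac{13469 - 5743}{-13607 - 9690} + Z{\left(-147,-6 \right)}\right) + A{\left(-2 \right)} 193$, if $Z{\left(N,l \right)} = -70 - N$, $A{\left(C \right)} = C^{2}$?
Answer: $\frac{19771427}{23297} \approx 848.67$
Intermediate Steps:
$\left(\frac{13469 - 5743}{-13607 - 9690} + Z{\left(-147,-6 \right)}\right) + A{\left(-2 \right)} 193 = \left(\frac{13469 - 5743}{-13607 - 9690} - -77\right) + \left(-2\right)^{2} \cdot 193 = \left(\frac{7726}{-23297} + \left(-70 + 147\right)\right) + 4 \cdot 193 = \left(7726 \left(- \frac{1}{23297}\right) + 77\right) + 772 = \left(- \frac{7726}{23297} + 77\right) + 772 = \frac{1786143}{23297} + 772 = \frac{19771427}{23297}$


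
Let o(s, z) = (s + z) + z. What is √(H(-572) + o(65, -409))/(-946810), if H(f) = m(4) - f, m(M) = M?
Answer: -I*√177/946810 ≈ -1.4052e-5*I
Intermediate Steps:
o(s, z) = s + 2*z
H(f) = 4 - f
√(H(-572) + o(65, -409))/(-946810) = √((4 - 1*(-572)) + (65 + 2*(-409)))/(-946810) = √((4 + 572) + (65 - 818))*(-1/946810) = √(576 - 753)*(-1/946810) = √(-177)*(-1/946810) = (I*√177)*(-1/946810) = -I*√177/946810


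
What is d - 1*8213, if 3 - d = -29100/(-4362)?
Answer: -5973520/727 ≈ -8216.7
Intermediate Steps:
d = -2669/727 (d = 3 - (-29100)/(-4362) = 3 - (-29100)*(-1)/4362 = 3 - 1*4850/727 = 3 - 4850/727 = -2669/727 ≈ -3.6713)
d - 1*8213 = -2669/727 - 1*8213 = -2669/727 - 8213 = -5973520/727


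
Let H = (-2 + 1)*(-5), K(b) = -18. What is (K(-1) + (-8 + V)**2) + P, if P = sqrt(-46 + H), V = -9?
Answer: 271 + I*sqrt(41) ≈ 271.0 + 6.4031*I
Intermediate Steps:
H = 5 (H = -1*(-5) = 5)
P = I*sqrt(41) (P = sqrt(-46 + 5) = sqrt(-41) = I*sqrt(41) ≈ 6.4031*I)
(K(-1) + (-8 + V)**2) + P = (-18 + (-8 - 9)**2) + I*sqrt(41) = (-18 + (-17)**2) + I*sqrt(41) = (-18 + 289) + I*sqrt(41) = 271 + I*sqrt(41)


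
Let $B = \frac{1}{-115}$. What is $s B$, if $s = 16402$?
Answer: $- \frac{16402}{115} \approx -142.63$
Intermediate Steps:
$B = - \frac{1}{115} \approx -0.0086956$
$s B = 16402 \left(- \frac{1}{115}\right) = - \frac{16402}{115}$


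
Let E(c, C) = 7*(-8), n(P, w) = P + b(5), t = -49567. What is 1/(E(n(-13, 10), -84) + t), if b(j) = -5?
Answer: -1/49623 ≈ -2.0152e-5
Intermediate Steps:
n(P, w) = -5 + P (n(P, w) = P - 5 = -5 + P)
E(c, C) = -56
1/(E(n(-13, 10), -84) + t) = 1/(-56 - 49567) = 1/(-49623) = -1/49623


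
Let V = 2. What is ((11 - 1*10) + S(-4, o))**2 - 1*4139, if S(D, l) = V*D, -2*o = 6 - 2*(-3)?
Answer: -4090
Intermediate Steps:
o = -6 (o = -(6 - 2*(-3))/2 = -(6 + 6)/2 = -1/2*12 = -6)
S(D, l) = 2*D
((11 - 1*10) + S(-4, o))**2 - 1*4139 = ((11 - 1*10) + 2*(-4))**2 - 1*4139 = ((11 - 10) - 8)**2 - 4139 = (1 - 8)**2 - 4139 = (-7)**2 - 4139 = 49 - 4139 = -4090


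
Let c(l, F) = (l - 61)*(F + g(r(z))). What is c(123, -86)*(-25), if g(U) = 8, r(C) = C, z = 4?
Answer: 120900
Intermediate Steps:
c(l, F) = (-61 + l)*(8 + F) (c(l, F) = (l - 61)*(F + 8) = (-61 + l)*(8 + F))
c(123, -86)*(-25) = (-488 - 61*(-86) + 8*123 - 86*123)*(-25) = (-488 + 5246 + 984 - 10578)*(-25) = -4836*(-25) = 120900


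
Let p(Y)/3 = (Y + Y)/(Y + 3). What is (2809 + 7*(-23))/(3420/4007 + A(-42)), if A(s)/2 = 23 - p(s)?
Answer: 68968484/883735 ≈ 78.042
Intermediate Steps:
p(Y) = 6*Y/(3 + Y) (p(Y) = 3*((Y + Y)/(Y + 3)) = 3*((2*Y)/(3 + Y)) = 3*(2*Y/(3 + Y)) = 6*Y/(3 + Y))
A(s) = 46 - 12*s/(3 + s) (A(s) = 2*(23 - 6*s/(3 + s)) = 46 - 12*s/(3 + s))
(2809 + 7*(-23))/(3420/4007 + A(-42)) = (2809 + 7*(-23))/(3420/4007 + 2*(69 + 17*(-42))/(3 - 42)) = (2809 - 161)/(3420*(1/4007) + 2*(69 - 714)/(-39)) = 2648/(3420/4007 + 2*(-1/39)*(-645)) = 2648/(3420/4007 + 430/13) = 2648/(1767470/52091) = 2648*(52091/1767470) = 68968484/883735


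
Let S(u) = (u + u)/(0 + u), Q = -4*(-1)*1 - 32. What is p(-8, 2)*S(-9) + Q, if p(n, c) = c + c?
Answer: -20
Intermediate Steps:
Q = -28 (Q = 4*1 - 32 = 4 - 32 = -28)
S(u) = 2 (S(u) = (2*u)/u = 2)
p(n, c) = 2*c
p(-8, 2)*S(-9) + Q = (2*2)*2 - 28 = 4*2 - 28 = 8 - 28 = -20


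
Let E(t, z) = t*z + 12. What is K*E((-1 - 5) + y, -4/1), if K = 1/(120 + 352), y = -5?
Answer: 7/59 ≈ 0.11864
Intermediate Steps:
K = 1/472 ≈ 0.0021186
E(t, z) = 12 + t*z
K*E((-1 - 5) + y, -4/1) = (12 + ((-1 - 5) - 5)*(-4/1))/472 = (12 + (-6 - 5)*(-4*1))/472 = (12 - 11*(-4))/472 = (12 + 44)/472 = (1/472)*56 = 7/59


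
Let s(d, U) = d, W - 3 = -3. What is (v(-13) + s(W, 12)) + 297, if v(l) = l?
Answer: 284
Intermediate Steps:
W = 0 (W = 3 - 3 = 0)
(v(-13) + s(W, 12)) + 297 = (-13 + 0) + 297 = -13 + 297 = 284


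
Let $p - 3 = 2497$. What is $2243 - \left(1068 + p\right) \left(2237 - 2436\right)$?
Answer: $712275$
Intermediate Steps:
$p = 2500$ ($p = 3 + 2497 = 2500$)
$2243 - \left(1068 + p\right) \left(2237 - 2436\right) = 2243 - \left(1068 + 2500\right) \left(2237 - 2436\right) = 2243 - 3568 \left(-199\right) = 2243 - -710032 = 2243 + 710032 = 712275$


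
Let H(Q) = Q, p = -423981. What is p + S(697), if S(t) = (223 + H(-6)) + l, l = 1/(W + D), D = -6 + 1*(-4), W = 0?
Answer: -4237641/10 ≈ -4.2376e+5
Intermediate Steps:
D = -10 (D = -6 - 4 = -10)
l = -1/10 (l = 1/(0 - 10) = 1/(-10) = -1/10 ≈ -0.10000)
S(t) = 2169/10 (S(t) = (223 - 6) - 1/10 = 217 - 1/10 = 2169/10)
p + S(697) = -423981 + 2169/10 = -4237641/10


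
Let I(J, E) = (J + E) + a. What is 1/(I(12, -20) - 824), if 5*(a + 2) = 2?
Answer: -5/4168 ≈ -0.0011996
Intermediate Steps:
a = -8/5 (a = -2 + (⅕)*2 = -2 + ⅖ = -8/5 ≈ -1.6000)
I(J, E) = -8/5 + E + J (I(J, E) = (J + E) - 8/5 = (E + J) - 8/5 = -8/5 + E + J)
1/(I(12, -20) - 824) = 1/((-8/5 - 20 + 12) - 824) = 1/(-48/5 - 824) = 1/(-4168/5) = -5/4168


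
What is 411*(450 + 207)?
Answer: 270027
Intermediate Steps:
411*(450 + 207) = 411*657 = 270027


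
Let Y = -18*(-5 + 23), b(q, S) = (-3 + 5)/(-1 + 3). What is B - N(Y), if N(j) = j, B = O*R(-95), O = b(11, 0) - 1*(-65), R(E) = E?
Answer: -5946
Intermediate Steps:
b(q, S) = 1 (b(q, S) = 2/2 = 2*(½) = 1)
O = 66 (O = 1 - 1*(-65) = 1 + 65 = 66)
Y = -324 (Y = -18*18 = -324)
B = -6270 (B = 66*(-95) = -6270)
B - N(Y) = -6270 - 1*(-324) = -6270 + 324 = -5946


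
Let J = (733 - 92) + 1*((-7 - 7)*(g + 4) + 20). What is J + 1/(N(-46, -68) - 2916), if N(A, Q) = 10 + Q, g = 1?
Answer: 1757633/2974 ≈ 591.00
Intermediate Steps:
J = 591 (J = (733 - 92) + 1*((-7 - 7)*(1 + 4) + 20) = 641 + 1*(-14*5 + 20) = 641 + 1*(-70 + 20) = 641 + 1*(-50) = 641 - 50 = 591)
J + 1/(N(-46, -68) - 2916) = 591 + 1/((10 - 68) - 2916) = 591 + 1/(-58 - 2916) = 591 + 1/(-2974) = 591 - 1/2974 = 1757633/2974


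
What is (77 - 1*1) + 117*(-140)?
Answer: -16304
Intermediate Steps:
(77 - 1*1) + 117*(-140) = (77 - 1) - 16380 = 76 - 16380 = -16304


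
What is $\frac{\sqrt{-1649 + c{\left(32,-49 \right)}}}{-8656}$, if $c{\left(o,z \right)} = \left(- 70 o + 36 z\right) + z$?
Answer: $- \frac{i \sqrt{5702}}{8656} \approx - 0.0087236 i$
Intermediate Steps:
$c{\left(o,z \right)} = - 70 o + 37 z$
$\frac{\sqrt{-1649 + c{\left(32,-49 \right)}}}{-8656} = \frac{\sqrt{-1649 + \left(\left(-70\right) 32 + 37 \left(-49\right)\right)}}{-8656} = \sqrt{-1649 - 4053} \left(- \frac{1}{8656}\right) = \sqrt{-5702} \left(- \frac{1}{8656}\right) = i \sqrt{5702} \left(- \frac{1}{8656}\right) = - \frac{i \sqrt{5702}}{8656}$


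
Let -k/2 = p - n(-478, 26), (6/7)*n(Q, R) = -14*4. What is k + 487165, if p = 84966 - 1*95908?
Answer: 1526755/3 ≈ 5.0892e+5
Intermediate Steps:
n(Q, R) = -196/3 (n(Q, R) = 7*(-14*4)/6 = (7/6)*(-56) = -196/3)
p = -10942 (p = 84966 - 95908 = -10942)
k = 65260/3 (k = -2*(-10942 - 1*(-196/3)) = -2*(-10942 + 196/3) = -2*(-32630/3) = 65260/3 ≈ 21753.)
k + 487165 = 65260/3 + 487165 = 1526755/3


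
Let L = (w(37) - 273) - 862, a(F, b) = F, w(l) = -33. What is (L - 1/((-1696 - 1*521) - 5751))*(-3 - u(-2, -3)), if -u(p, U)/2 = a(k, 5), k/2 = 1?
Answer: -9306623/7968 ≈ -1168.0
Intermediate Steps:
k = 2 (k = 2*1 = 2)
L = -1168 (L = (-33 - 273) - 862 = -306 - 862 = -1168)
u(p, U) = -4 (u(p, U) = -2*2 = -4)
(L - 1/((-1696 - 1*521) - 5751))*(-3 - u(-2, -3)) = (-1168 - 1/((-1696 - 1*521) - 5751))*(-3 - 1*(-4)) = (-1168 - 1/((-1696 - 521) - 5751))*(-3 + 4) = (-1168 - 1/(-2217 - 5751))*1 = (-1168 - 1/(-7968))*1 = (-1168 - 1*(-1/7968))*1 = (-1168 + 1/7968)*1 = -9306623/7968*1 = -9306623/7968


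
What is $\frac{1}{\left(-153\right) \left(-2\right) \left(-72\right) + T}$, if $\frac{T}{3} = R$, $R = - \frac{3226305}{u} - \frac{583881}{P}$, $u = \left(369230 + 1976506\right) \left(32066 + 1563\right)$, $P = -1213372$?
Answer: $- \frac{7976379507440264}{175724079459054599397} \approx -4.5391 \cdot 10^{-5}$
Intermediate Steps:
$u = 78884755944$ ($u = 2345736 \cdot 33629 = 78884755944$)
$R = \frac{3837949623099017}{7976379507440264}$ ($R = - \frac{3226305}{78884755944} - \frac{583881}{-1213372} = \left(-3226305\right) \frac{1}{78884755944} - - \frac{583881}{1213372} = - \frac{1075435}{26294918648} + \frac{583881}{1213372} = \frac{3837949623099017}{7976379507440264} \approx 0.48116$)
$T = \frac{11513848869297051}{7976379507440264}$ ($T = 3 \cdot \frac{3837949623099017}{7976379507440264} = \frac{11513848869297051}{7976379507440264} \approx 1.4435$)
$\frac{1}{\left(-153\right) \left(-2\right) \left(-72\right) + T} = \frac{1}{\left(-153\right) \left(-2\right) \left(-72\right) + \frac{11513848869297051}{7976379507440264}} = \frac{1}{306 \left(-72\right) + \frac{11513848869297051}{7976379507440264}} = \frac{1}{-22032 + \frac{11513848869297051}{7976379507440264}} = \frac{1}{- \frac{175724079459054599397}{7976379507440264}} = - \frac{7976379507440264}{175724079459054599397}$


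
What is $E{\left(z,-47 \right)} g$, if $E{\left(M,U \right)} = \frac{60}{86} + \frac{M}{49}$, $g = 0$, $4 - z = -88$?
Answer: $0$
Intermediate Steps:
$z = 92$ ($z = 4 - -88 = 4 + 88 = 92$)
$E{\left(M,U \right)} = \frac{30}{43} + \frac{M}{49}$ ($E{\left(M,U \right)} = 60 \cdot \frac{1}{86} + M \frac{1}{49} = \frac{30}{43} + \frac{M}{49}$)
$E{\left(z,-47 \right)} g = \left(\frac{30}{43} + \frac{1}{49} \cdot 92\right) 0 = \left(\frac{30}{43} + \frac{92}{49}\right) 0 = \frac{5426}{2107} \cdot 0 = 0$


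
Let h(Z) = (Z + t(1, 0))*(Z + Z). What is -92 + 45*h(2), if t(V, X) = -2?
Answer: -92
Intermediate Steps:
h(Z) = 2*Z*(-2 + Z) (h(Z) = (Z - 2)*(Z + Z) = (-2 + Z)*(2*Z) = 2*Z*(-2 + Z))
-92 + 45*h(2) = -92 + 45*(2*2*(-2 + 2)) = -92 + 45*(2*2*0) = -92 + 45*0 = -92 + 0 = -92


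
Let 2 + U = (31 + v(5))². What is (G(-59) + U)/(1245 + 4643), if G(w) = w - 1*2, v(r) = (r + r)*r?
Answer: 3249/2944 ≈ 1.1036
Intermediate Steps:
v(r) = 2*r² (v(r) = (2*r)*r = 2*r²)
G(w) = -2 + w (G(w) = w - 2 = -2 + w)
U = 6559 (U = -2 + (31 + 2*5²)² = -2 + (31 + 2*25)² = -2 + (31 + 50)² = -2 + 81² = -2 + 6561 = 6559)
(G(-59) + U)/(1245 + 4643) = ((-2 - 59) + 6559)/(1245 + 4643) = (-61 + 6559)/5888 = 6498*(1/5888) = 3249/2944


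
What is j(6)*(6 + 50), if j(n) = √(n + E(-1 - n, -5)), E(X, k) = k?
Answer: 56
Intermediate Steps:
j(n) = √(-5 + n) (j(n) = √(n - 5) = √(-5 + n))
j(6)*(6 + 50) = √(-5 + 6)*(6 + 50) = √1*56 = 1*56 = 56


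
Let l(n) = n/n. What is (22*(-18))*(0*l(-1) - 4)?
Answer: 1584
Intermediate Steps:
l(n) = 1
(22*(-18))*(0*l(-1) - 4) = (22*(-18))*(0*1 - 4) = -396*(0 - 4) = -396*(-4) = 1584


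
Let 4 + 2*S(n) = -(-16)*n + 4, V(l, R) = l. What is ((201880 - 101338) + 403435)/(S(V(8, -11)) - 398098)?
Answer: -503977/398034 ≈ -1.2662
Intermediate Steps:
S(n) = 8*n (S(n) = -2 + (-(-16)*n + 4)/2 = -2 + (16*n + 4)/2 = -2 + (4 + 16*n)/2 = -2 + (2 + 8*n) = 8*n)
((201880 - 101338) + 403435)/(S(V(8, -11)) - 398098) = ((201880 - 101338) + 403435)/(8*8 - 398098) = (100542 + 403435)/(64 - 398098) = 503977/(-398034) = 503977*(-1/398034) = -503977/398034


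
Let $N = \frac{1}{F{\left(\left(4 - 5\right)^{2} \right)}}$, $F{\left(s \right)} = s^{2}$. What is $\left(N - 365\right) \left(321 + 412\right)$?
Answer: $-266812$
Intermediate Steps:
$N = 1$ ($N = \frac{1}{\left(\left(4 - 5\right)^{2}\right)^{2}} = \frac{1}{\left(\left(-1\right)^{2}\right)^{2}} = \frac{1}{1^{2}} = 1^{-1} = 1$)
$\left(N - 365\right) \left(321 + 412\right) = \left(1 - 365\right) \left(321 + 412\right) = \left(-364\right) 733 = -266812$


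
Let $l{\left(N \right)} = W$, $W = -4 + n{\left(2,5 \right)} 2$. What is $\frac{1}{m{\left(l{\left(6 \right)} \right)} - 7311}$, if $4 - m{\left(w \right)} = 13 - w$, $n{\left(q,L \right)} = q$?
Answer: $- \frac{1}{7320} \approx -0.00013661$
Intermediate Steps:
$W = 0$ ($W = -4 + 2 \cdot 2 = -4 + 4 = 0$)
$l{\left(N \right)} = 0$
$m{\left(w \right)} = -9 + w$ ($m{\left(w \right)} = 4 - \left(13 - w\right) = 4 + \left(-13 + w\right) = -9 + w$)
$\frac{1}{m{\left(l{\left(6 \right)} \right)} - 7311} = \frac{1}{\left(-9 + 0\right) - 7311} = \frac{1}{-9 - 7311} = \frac{1}{-7320} = - \frac{1}{7320}$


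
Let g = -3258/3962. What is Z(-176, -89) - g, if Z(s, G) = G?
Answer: -174680/1981 ≈ -88.178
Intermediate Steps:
g = -1629/1981 (g = -3258*1/3962 = -1629/1981 ≈ -0.82231)
Z(-176, -89) - g = -89 - 1*(-1629/1981) = -89 + 1629/1981 = -174680/1981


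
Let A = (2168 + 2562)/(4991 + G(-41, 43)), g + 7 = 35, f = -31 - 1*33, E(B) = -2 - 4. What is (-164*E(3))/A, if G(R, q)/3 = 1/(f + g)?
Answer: 2455531/2365 ≈ 1038.3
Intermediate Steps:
E(B) = -6
f = -64 (f = -31 - 33 = -64)
g = 28 (g = -7 + 35 = 28)
G(R, q) = -1/12 (G(R, q) = 3/(-64 + 28) = 3/(-36) = 3*(-1/36) = -1/12)
A = 56760/59891 (A = (2168 + 2562)/(4991 - 1/12) = 4730/(59891/12) = 4730*(12/59891) = 56760/59891 ≈ 0.94772)
(-164*E(3))/A = (-164*(-6))/(56760/59891) = 984*(59891/56760) = 2455531/2365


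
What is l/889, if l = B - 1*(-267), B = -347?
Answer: -80/889 ≈ -0.089989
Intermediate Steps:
l = -80 (l = -347 - 1*(-267) = -347 + 267 = -80)
l/889 = -80/889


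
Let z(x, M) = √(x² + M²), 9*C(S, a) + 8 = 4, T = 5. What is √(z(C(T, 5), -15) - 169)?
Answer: √(-1521 + √18241)/3 ≈ 12.409*I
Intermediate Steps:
C(S, a) = -4/9 (C(S, a) = -8/9 + (⅑)*4 = -8/9 + 4/9 = -4/9)
z(x, M) = √(M² + x²)
√(z(C(T, 5), -15) - 169) = √(√((-15)² + (-4/9)²) - 169) = √(√(225 + 16/81) - 169) = √(√(18241/81) - 169) = √(√18241/9 - 169) = √(-169 + √18241/9)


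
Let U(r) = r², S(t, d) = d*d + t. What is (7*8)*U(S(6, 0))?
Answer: 2016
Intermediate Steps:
S(t, d) = t + d² (S(t, d) = d² + t = t + d²)
(7*8)*U(S(6, 0)) = (7*8)*(6 + 0²)² = 56*(6 + 0)² = 56*6² = 56*36 = 2016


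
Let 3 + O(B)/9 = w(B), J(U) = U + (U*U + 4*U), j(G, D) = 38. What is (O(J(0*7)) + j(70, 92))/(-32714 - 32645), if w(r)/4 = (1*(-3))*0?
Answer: -11/65359 ≈ -0.00016830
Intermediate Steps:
w(r) = 0 (w(r) = 4*((1*(-3))*0) = 4*(-3*0) = 4*0 = 0)
J(U) = U² + 5*U (J(U) = U + (U² + 4*U) = U² + 5*U)
O(B) = -27 (O(B) = -27 + 9*0 = -27 + 0 = -27)
(O(J(0*7)) + j(70, 92))/(-32714 - 32645) = (-27 + 38)/(-32714 - 32645) = 11/(-65359) = 11*(-1/65359) = -11/65359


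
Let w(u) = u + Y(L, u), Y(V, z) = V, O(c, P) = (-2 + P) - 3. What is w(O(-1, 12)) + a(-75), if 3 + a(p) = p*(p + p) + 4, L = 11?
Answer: 11269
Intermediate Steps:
O(c, P) = -5 + P
a(p) = 1 + 2*p**2 (a(p) = -3 + (p*(p + p) + 4) = -3 + (p*(2*p) + 4) = -3 + (2*p**2 + 4) = -3 + (4 + 2*p**2) = 1 + 2*p**2)
w(u) = 11 + u (w(u) = u + 11 = 11 + u)
w(O(-1, 12)) + a(-75) = (11 + (-5 + 12)) + (1 + 2*(-75)**2) = (11 + 7) + (1 + 2*5625) = 18 + (1 + 11250) = 18 + 11251 = 11269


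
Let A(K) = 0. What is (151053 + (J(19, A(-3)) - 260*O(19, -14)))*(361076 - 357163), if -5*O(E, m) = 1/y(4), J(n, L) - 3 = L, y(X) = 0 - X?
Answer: 591031259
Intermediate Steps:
y(X) = -X
J(n, L) = 3 + L
O(E, m) = 1/20 (O(E, m) = -1/(5*((-1*4))) = -⅕/(-4) = -⅕*(-¼) = 1/20)
(151053 + (J(19, A(-3)) - 260*O(19, -14)))*(361076 - 357163) = (151053 + ((3 + 0) - 260*1/20))*(361076 - 357163) = (151053 + (3 - 13))*3913 = (151053 - 10)*3913 = 151043*3913 = 591031259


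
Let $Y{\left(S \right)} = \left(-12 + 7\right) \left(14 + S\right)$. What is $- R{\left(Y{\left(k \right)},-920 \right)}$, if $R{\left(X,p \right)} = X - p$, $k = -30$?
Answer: $-1000$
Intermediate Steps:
$Y{\left(S \right)} = -70 - 5 S$ ($Y{\left(S \right)} = - 5 \left(14 + S\right) = -70 - 5 S$)
$- R{\left(Y{\left(k \right)},-920 \right)} = - (\left(-70 - -150\right) - -920) = - (\left(-70 + 150\right) + 920) = - (80 + 920) = \left(-1\right) 1000 = -1000$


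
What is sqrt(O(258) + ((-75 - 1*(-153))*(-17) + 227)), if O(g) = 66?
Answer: I*sqrt(1033) ≈ 32.14*I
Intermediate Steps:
sqrt(O(258) + ((-75 - 1*(-153))*(-17) + 227)) = sqrt(66 + ((-75 - 1*(-153))*(-17) + 227)) = sqrt(66 + ((-75 + 153)*(-17) + 227)) = sqrt(66 + (78*(-17) + 227)) = sqrt(66 + (-1326 + 227)) = sqrt(66 - 1099) = sqrt(-1033) = I*sqrt(1033)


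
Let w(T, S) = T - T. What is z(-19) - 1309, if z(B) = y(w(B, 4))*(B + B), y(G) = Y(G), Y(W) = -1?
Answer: -1271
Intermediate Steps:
w(T, S) = 0
y(G) = -1
z(B) = -2*B (z(B) = -(B + B) = -2*B)
z(-19) - 1309 = -2*(-19) - 1309 = 38 - 1309 = -1271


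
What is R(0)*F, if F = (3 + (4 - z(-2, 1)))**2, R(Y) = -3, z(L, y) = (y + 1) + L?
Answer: -147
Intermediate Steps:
z(L, y) = 1 + L + y (z(L, y) = (1 + y) + L = 1 + L + y)
F = 49 (F = (3 + (4 - (1 - 2 + 1)))**2 = (3 + (4 - 1*0))**2 = (3 + (4 + 0))**2 = (3 + 4)**2 = 7**2 = 49)
R(0)*F = -3*49 = -147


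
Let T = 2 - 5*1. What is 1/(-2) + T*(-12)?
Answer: 71/2 ≈ 35.500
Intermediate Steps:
T = -3 (T = 2 - 5 = -3)
1/(-2) + T*(-12) = 1/(-2) - 3*(-12) = -½ + 36 = 71/2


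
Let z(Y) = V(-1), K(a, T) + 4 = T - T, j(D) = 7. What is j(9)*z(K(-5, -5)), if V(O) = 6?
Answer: 42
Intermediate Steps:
K(a, T) = -4 (K(a, T) = -4 + (T - T) = -4 + 0 = -4)
z(Y) = 6
j(9)*z(K(-5, -5)) = 7*6 = 42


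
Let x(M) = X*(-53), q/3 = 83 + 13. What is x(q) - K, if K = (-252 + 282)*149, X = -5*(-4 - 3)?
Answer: -6325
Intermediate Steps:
q = 288 (q = 3*(83 + 13) = 3*96 = 288)
X = 35 (X = -5*(-7) = 35)
x(M) = -1855 (x(M) = 35*(-53) = -1855)
K = 4470 (K = 30*149 = 4470)
x(q) - K = -1855 - 1*4470 = -1855 - 4470 = -6325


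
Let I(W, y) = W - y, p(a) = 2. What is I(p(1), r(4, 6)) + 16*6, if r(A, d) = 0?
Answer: 98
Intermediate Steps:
I(p(1), r(4, 6)) + 16*6 = (2 - 1*0) + 16*6 = (2 + 0) + 96 = 2 + 96 = 98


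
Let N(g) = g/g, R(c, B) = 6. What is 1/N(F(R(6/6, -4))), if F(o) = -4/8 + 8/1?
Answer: 1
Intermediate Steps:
F(o) = 15/2 (F(o) = -4*⅛ + 8*1 = -½ + 8 = 15/2)
N(g) = 1
1/N(F(R(6/6, -4))) = 1/1 = 1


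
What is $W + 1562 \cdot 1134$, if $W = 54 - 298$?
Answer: $1771064$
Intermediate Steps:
$W = -244$
$W + 1562 \cdot 1134 = -244 + 1562 \cdot 1134 = -244 + 1771308 = 1771064$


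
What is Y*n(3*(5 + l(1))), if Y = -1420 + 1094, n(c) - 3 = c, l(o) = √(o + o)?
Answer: -5868 - 978*√2 ≈ -7251.1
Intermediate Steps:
l(o) = √2*√o (l(o) = √(2*o) = √2*√o)
n(c) = 3 + c
Y = -326
Y*n(3*(5 + l(1))) = -326*(3 + 3*(5 + √2*√1)) = -326*(3 + 3*(5 + √2*1)) = -326*(3 + 3*(5 + √2)) = -326*(3 + (15 + 3*√2)) = -326*(18 + 3*√2) = -5868 - 978*√2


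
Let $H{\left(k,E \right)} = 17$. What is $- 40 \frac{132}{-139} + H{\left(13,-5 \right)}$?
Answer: $\frac{7643}{139} \approx 54.986$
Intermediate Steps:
$- 40 \frac{132}{-139} + H{\left(13,-5 \right)} = - 40 \frac{132}{-139} + 17 = - 40 \cdot 132 \left(- \frac{1}{139}\right) + 17 = \left(-40\right) \left(- \frac{132}{139}\right) + 17 = \frac{5280}{139} + 17 = \frac{7643}{139}$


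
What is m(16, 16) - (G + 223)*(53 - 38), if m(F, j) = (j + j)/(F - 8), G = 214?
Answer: -6551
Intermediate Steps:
m(F, j) = 2*j/(-8 + F) (m(F, j) = (2*j)/(-8 + F) = 2*j/(-8 + F))
m(16, 16) - (G + 223)*(53 - 38) = 2*16/(-8 + 16) - (214 + 223)*(53 - 38) = 2*16/8 - 437*15 = 2*16*(1/8) - 1*6555 = 4 - 6555 = -6551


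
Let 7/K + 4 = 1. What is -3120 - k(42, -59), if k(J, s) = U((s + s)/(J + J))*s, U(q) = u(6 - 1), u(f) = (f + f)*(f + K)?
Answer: -4640/3 ≈ -1546.7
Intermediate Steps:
K = -7/3 (K = 7/(-4 + 1) = 7/(-3) = 7*(-⅓) = -7/3 ≈ -2.3333)
u(f) = 2*f*(-7/3 + f) (u(f) = (f + f)*(f - 7/3) = (2*f)*(-7/3 + f) = 2*f*(-7/3 + f))
U(q) = 80/3 (U(q) = 2*(6 - 1)*(-7 + 3*(6 - 1))/3 = (⅔)*5*(-7 + 3*5) = (⅔)*5*(-7 + 15) = (⅔)*5*8 = 80/3)
k(J, s) = 80*s/3
-3120 - k(42, -59) = -3120 - 80*(-59)/3 = -3120 - 1*(-4720/3) = -3120 + 4720/3 = -4640/3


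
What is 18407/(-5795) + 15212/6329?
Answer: -28344363/36676555 ≈ -0.77282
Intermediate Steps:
18407/(-5795) + 15212/6329 = 18407*(-1/5795) + 15212*(1/6329) = -18407/5795 + 15212/6329 = -28344363/36676555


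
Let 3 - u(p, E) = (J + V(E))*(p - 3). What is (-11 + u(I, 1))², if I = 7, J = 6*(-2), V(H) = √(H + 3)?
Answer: 1024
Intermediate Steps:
V(H) = √(3 + H)
J = -12
u(p, E) = 3 - (-12 + √(3 + E))*(-3 + p) (u(p, E) = 3 - (-12 + √(3 + E))*(p - 3) = 3 - (-12 + √(3 + E))*(-3 + p))
(-11 + u(I, 1))² = (-11 + (-33 + 3*√(3 + 1) + 12*7 - 1*7*√(3 + 1)))² = (-11 + (-33 + 3*√4 + 84 - 1*7*√4))² = (-11 + (-33 + 3*2 + 84 - 1*7*2))² = (-11 + (-33 + 6 + 84 - 14))² = (-11 + 43)² = 32² = 1024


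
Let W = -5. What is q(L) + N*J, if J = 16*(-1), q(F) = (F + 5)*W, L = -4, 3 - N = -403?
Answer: -6501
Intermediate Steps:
N = 406 (N = 3 - 1*(-403) = 3 + 403 = 406)
q(F) = -25 - 5*F (q(F) = (F + 5)*(-5) = (5 + F)*(-5) = -25 - 5*F)
J = -16
q(L) + N*J = (-25 - 5*(-4)) + 406*(-16) = (-25 + 20) - 6496 = -5 - 6496 = -6501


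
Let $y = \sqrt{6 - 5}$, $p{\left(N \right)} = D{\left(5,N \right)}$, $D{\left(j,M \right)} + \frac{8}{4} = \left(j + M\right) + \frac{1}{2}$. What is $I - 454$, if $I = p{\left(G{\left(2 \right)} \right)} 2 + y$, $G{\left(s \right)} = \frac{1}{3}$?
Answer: $- \frac{1336}{3} \approx -445.33$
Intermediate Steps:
$G{\left(s \right)} = \frac{1}{3}$
$D{\left(j,M \right)} = - \frac{3}{2} + M + j$ ($D{\left(j,M \right)} = -2 + \left(\left(j + M\right) + \frac{1}{2}\right) = -2 + \left(\left(M + j\right) + \frac{1}{2}\right) = -2 + \left(\frac{1}{2} + M + j\right) = - \frac{3}{2} + M + j$)
$p{\left(N \right)} = \frac{7}{2} + N$ ($p{\left(N \right)} = - \frac{3}{2} + N + 5 = \frac{7}{2} + N$)
$y = 1$ ($y = \sqrt{1} = 1$)
$I = \frac{26}{3}$ ($I = \left(\frac{7}{2} + \frac{1}{3}\right) 2 + 1 = \frac{23}{6} \cdot 2 + 1 = \frac{23}{3} + 1 = \frac{26}{3} \approx 8.6667$)
$I - 454 = \frac{26}{3} - 454 = - \frac{1336}{3}$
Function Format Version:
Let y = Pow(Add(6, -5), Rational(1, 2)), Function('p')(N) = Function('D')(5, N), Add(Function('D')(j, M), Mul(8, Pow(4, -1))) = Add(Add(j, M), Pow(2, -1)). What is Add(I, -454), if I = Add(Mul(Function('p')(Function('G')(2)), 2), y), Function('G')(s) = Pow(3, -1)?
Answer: Rational(-1336, 3) ≈ -445.33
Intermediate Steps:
Function('G')(s) = Rational(1, 3)
Function('D')(j, M) = Add(Rational(-3, 2), M, j) (Function('D')(j, M) = Add(-2, Add(Add(j, M), Pow(2, -1))) = Add(-2, Add(Add(M, j), Rational(1, 2))) = Add(-2, Add(Rational(1, 2), M, j)) = Add(Rational(-3, 2), M, j))
Function('p')(N) = Add(Rational(7, 2), N) (Function('p')(N) = Add(Rational(-3, 2), N, 5) = Add(Rational(7, 2), N))
y = 1 (y = Pow(1, Rational(1, 2)) = 1)
I = Rational(26, 3) (I = Add(Mul(Add(Rational(7, 2), Rational(1, 3)), 2), 1) = Add(Mul(Rational(23, 6), 2), 1) = Add(Rational(23, 3), 1) = Rational(26, 3) ≈ 8.6667)
Add(I, -454) = Add(Rational(26, 3), -454) = Rational(-1336, 3)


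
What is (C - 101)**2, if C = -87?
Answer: 35344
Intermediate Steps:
(C - 101)**2 = (-87 - 101)**2 = (-188)**2 = 35344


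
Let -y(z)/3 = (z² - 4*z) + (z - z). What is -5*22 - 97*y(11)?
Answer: 22297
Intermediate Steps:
y(z) = -3*z² + 12*z (y(z) = -3*((z² - 4*z) + (z - z)) = -3*((z² - 4*z) + 0) = -3*(z² - 4*z) = -3*z² + 12*z)
-5*22 - 97*y(11) = -5*22 - 291*11*(4 - 1*11) = -110 - 291*11*(4 - 11) = -110 - 291*11*(-7) = -110 - 97*(-231) = -110 + 22407 = 22297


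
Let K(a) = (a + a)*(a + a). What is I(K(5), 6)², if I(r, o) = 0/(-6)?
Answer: 0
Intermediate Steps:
K(a) = 4*a² (K(a) = (2*a)*(2*a) = 4*a²)
I(r, o) = 0 (I(r, o) = 0*(-⅙) = 0)
I(K(5), 6)² = 0² = 0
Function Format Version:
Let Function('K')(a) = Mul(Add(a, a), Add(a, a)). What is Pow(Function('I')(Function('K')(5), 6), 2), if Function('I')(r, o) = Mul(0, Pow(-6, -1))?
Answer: 0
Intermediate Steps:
Function('K')(a) = Mul(4, Pow(a, 2)) (Function('K')(a) = Mul(Mul(2, a), Mul(2, a)) = Mul(4, Pow(a, 2)))
Function('I')(r, o) = 0 (Function('I')(r, o) = Mul(0, Rational(-1, 6)) = 0)
Pow(Function('I')(Function('K')(5), 6), 2) = Pow(0, 2) = 0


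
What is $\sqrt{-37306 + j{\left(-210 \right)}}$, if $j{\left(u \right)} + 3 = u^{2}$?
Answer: $\sqrt{6791} \approx 82.407$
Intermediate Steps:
$j{\left(u \right)} = -3 + u^{2}$
$\sqrt{-37306 + j{\left(-210 \right)}} = \sqrt{-37306 - \left(3 - \left(-210\right)^{2}\right)} = \sqrt{-37306 + \left(-3 + 44100\right)} = \sqrt{-37306 + 44097} = \sqrt{6791}$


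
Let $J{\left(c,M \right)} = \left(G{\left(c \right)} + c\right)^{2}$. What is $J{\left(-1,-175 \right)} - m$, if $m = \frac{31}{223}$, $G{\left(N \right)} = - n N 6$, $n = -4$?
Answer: $\frac{139344}{223} \approx 624.86$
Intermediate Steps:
$G{\left(N \right)} = 24 N$ ($G{\left(N \right)} = - - 4 N 6 = - \left(-24\right) N = 24 N$)
$J{\left(c,M \right)} = 625 c^{2}$ ($J{\left(c,M \right)} = \left(24 c + c\right)^{2} = \left(25 c\right)^{2} = 625 c^{2}$)
$m = \frac{31}{223}$ ($m = 31 \cdot \frac{1}{223} = \frac{31}{223} \approx 0.13901$)
$J{\left(-1,-175 \right)} - m = 625 \left(-1\right)^{2} - \frac{31}{223} = 625 \cdot 1 - \frac{31}{223} = 625 - \frac{31}{223} = \frac{139344}{223}$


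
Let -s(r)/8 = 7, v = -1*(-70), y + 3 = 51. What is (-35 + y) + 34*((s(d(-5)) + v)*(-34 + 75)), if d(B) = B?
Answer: 19529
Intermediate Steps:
y = 48 (y = -3 + 51 = 48)
v = 70
s(r) = -56 (s(r) = -8*7 = -56)
(-35 + y) + 34*((s(d(-5)) + v)*(-34 + 75)) = (-35 + 48) + 34*((-56 + 70)*(-34 + 75)) = 13 + 34*(14*41) = 13 + 34*574 = 13 + 19516 = 19529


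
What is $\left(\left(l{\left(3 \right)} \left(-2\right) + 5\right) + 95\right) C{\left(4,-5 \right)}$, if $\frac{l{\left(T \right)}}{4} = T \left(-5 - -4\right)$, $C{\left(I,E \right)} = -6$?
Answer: $-744$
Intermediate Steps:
$l{\left(T \right)} = - 4 T$ ($l{\left(T \right)} = 4 T \left(-5 - -4\right) = 4 T \left(-5 + 4\right) = 4 T \left(-1\right) = 4 \left(- T\right) = - 4 T$)
$\left(\left(l{\left(3 \right)} \left(-2\right) + 5\right) + 95\right) C{\left(4,-5 \right)} = \left(\left(\left(-4\right) 3 \left(-2\right) + 5\right) + 95\right) \left(-6\right) = \left(\left(\left(-12\right) \left(-2\right) + 5\right) + 95\right) \left(-6\right) = \left(\left(24 + 5\right) + 95\right) \left(-6\right) = \left(29 + 95\right) \left(-6\right) = 124 \left(-6\right) = -744$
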